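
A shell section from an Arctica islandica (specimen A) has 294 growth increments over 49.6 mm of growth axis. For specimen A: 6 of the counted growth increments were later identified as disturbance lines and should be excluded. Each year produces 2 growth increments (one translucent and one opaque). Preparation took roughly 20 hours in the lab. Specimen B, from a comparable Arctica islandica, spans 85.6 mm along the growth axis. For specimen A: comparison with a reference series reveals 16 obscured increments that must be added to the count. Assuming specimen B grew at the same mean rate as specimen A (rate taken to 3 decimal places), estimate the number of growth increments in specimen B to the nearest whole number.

Specimen A: true growth increment count = 294 − 6 + 16 = 304.
Specimen A: dividing by 2 growth increments per year: 304 / 2 = 152 years.
A: Mean rate = 49.6 mm / 152 years ≈ 0.326 mm/year.
B spans 85.6 / 0.326 = 262.58 years; at 2 growth increments per year that is 262.58 × 2 ≈ 525 growth increments.

525 growth increments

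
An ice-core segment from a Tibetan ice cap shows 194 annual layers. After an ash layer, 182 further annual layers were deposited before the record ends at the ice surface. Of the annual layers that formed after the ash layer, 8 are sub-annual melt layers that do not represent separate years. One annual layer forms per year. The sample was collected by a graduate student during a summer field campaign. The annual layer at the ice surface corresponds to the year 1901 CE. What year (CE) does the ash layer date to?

1727 CE

182 annual layers formed after the ash layer.
Excluding 8 false annual layers: 182 − 8 = 174.
The annual layer at the ice surface is 1901 CE, so the ash layer dates to 1901 − 174 = 1727 CE.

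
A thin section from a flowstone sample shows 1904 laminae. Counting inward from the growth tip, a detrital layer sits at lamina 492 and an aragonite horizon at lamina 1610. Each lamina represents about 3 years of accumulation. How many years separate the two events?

Separation: 1610 − 492 = 1118 laminae.
1118 laminae at 3 years each span 1118 × 3 = 3354 years.

3354 yr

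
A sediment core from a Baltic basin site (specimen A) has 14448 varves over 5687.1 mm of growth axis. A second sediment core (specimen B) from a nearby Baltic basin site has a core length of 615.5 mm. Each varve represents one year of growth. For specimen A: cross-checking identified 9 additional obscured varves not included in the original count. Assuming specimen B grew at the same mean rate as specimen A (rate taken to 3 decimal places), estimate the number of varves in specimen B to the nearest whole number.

Specimen A: adjusted count: 14448 + 9 = 14457 varves.
A: Extension rate ≈ 5687.1 / 14457 = 0.393 mm/yr.
For B, 615.5 / 0.393 = 1566.16 years ≈ 1566 varves.

1566 varves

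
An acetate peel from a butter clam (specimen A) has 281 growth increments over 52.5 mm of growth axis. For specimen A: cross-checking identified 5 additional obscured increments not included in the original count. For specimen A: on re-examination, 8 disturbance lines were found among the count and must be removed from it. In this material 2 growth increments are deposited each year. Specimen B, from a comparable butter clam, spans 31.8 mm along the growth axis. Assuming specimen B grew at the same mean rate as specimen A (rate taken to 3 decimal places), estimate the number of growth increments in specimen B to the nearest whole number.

Specimen A: true growth increment count = 281 − 8 + 5 = 278.
Specimen A: 278 growth increments at 2 per year is 278 / 2 = 139 years.
A: Mean rate = 52.5 mm / 139 years ≈ 0.378 mm/year.
Specimen B: 31.8 mm / 0.378 mm per year = 84.13 years; at 2 growth increments per year that is 84.13 × 2 ≈ 168 growth increments.

168 growth increments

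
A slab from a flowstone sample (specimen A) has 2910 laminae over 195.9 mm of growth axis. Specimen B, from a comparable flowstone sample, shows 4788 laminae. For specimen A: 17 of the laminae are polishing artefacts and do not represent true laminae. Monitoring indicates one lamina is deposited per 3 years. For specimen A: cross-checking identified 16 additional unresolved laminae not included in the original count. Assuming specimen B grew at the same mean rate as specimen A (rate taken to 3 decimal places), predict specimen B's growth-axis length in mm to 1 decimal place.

Specimen A: adjusted count: 2910 − 17 + 16 = 2909 laminae.
Specimen A: multiplying by 3 years per lamina: 2909 × 3 = 8727 years.
A: Mean rate = 195.9 mm / 8727 years ≈ 0.022 mm/year.
Specimen B: multiplying by 3 years per lamina: 4788 × 3 = 14364 years. B's length ≈ 0.022 × 14364 = 316.0 mm.

316.0 mm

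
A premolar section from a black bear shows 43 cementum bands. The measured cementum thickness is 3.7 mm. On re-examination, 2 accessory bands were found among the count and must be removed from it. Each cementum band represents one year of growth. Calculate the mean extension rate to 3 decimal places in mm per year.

0.090 mm per year

Correcting the raw count gives 43 − 2 = 41 true cementum bands.
Mean rate = 3.7 mm / 41 years ≈ 0.090 mm per year.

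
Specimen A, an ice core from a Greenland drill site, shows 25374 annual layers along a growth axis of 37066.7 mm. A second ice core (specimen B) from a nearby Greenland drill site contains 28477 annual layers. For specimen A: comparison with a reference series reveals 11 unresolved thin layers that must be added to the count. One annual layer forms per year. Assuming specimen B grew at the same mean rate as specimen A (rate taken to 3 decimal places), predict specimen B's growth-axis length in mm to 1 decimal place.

Specimen A: after corrections the count is 25374 + 11 = 25385 annual layers.
A: Mean rate = 37066.7 mm / 25385 years ≈ 1.460 mm/year.
Length of B = 1.460 × 28477 = 41576.4 mm.

41576.4 mm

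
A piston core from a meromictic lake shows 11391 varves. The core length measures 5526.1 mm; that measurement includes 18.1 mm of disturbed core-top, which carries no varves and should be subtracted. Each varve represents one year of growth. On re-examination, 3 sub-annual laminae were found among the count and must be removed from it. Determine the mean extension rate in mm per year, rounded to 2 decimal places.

0.48 mm per year

Adjusted count: 11391 − 3 = 11388 varves.
Net length = 5526.1 − 18.1 = 5508.0 mm.
5508.0 mm over 11388 years gives 5508.0 / 11388 ≈ 0.48 mm per year.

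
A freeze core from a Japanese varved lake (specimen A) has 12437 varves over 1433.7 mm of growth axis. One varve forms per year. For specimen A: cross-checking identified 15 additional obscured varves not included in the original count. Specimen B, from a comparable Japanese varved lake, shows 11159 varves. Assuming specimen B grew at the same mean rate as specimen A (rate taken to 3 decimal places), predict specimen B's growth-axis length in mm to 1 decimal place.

1283.3 mm

Specimen A: after corrections the count is 12437 + 15 = 12452 varves.
A: Mean rate = 1433.7 mm / 12452 years ≈ 0.115 mm/year.
Length of B = 0.115 × 11159 = 1283.3 mm.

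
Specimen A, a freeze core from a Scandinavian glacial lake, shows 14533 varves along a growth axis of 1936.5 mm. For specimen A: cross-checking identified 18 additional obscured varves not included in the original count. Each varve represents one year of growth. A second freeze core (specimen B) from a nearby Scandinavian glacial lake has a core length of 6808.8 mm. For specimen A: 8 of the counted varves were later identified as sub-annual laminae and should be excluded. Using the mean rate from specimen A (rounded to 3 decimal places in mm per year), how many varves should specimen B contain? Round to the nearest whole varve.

51194 varves

Specimen A: after corrections the count is 14533 − 8 + 18 = 14543 varves.
A: Mean rate = 1936.5 mm / 14543 years ≈ 0.133 mm/year.
For B, 6808.8 / 0.133 = 51193.98 years ≈ 51194 varves.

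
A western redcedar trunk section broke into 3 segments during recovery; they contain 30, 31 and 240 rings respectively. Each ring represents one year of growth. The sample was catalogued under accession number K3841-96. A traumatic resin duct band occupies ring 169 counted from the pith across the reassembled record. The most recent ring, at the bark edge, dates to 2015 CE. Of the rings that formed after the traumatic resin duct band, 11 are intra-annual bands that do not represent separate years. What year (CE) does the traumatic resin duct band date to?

1894 CE

Total rings = 30 + 31 + 240 = 301.
Between ring 169 and the bark edge there are 301 − 169 = 132 rings.
Removing the 11 false rings leaves 132 − 11 = 121 true rings beyond the traumatic resin duct band.
2015 − 121 = 1894 CE.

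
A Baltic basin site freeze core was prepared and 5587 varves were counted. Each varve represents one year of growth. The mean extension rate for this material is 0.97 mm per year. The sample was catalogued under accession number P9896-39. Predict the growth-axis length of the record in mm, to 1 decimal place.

5419.4 mm

The record spans 5587 years at 0.97 mm per year.
5587 years at 0.97 mm/year gives 0.97 × 5587 = 5419.4 mm.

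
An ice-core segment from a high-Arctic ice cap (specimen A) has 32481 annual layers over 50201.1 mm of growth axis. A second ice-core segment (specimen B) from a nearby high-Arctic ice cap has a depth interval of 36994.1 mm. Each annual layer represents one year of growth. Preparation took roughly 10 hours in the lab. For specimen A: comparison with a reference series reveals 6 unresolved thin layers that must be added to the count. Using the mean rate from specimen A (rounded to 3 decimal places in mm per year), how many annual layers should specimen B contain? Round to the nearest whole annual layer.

Specimen A: correcting the raw count gives 32481 + 6 = 32487 true annual layers.
A: 50201.1 mm over 32487 years gives 50201.1 / 32487 ≈ 1.545 mm per year.
Specimen B: 36994.1 mm / 1.545 mm per year = 23944.40 years ≈ 23944 annual layers.

23944 annual layers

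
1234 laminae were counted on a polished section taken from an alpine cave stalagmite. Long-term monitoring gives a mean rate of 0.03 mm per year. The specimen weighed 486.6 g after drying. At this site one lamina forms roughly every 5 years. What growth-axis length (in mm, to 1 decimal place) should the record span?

185.1 mm

Multiplying by 5 years per lamina: 1234 × 5 = 6170 years.
6170 years at 0.03 mm/year gives 0.03 × 6170 = 185.1 mm.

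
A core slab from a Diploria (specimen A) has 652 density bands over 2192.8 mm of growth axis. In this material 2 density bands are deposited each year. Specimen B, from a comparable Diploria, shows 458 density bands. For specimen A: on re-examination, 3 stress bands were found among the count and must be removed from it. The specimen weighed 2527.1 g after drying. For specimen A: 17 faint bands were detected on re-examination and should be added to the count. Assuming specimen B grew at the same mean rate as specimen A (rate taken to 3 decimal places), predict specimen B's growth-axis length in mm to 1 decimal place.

Specimen A: true density band count = 652 − 3 + 17 = 666.
Specimen A: with 2 density bands per year, 666 / 2 = 333 years.
A: Mean rate = 2192.8 mm / 333 years ≈ 6.585 mm/yr.
Specimen B: dividing by 2 density bands per year: 458 / 2 = 229 years. B's length ≈ 6.585 × 229 = 1508.0 mm.

1508.0 mm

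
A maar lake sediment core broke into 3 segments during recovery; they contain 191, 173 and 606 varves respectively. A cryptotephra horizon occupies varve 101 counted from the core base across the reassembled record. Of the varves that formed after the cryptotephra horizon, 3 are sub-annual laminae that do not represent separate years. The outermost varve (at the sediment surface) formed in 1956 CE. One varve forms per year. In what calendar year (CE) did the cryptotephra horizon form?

Total varves = 191 + 173 + 606 = 970.
970 − 101 = 869 varves lie beyond the cryptotephra horizon toward the sediment surface.
Excluding 3 false varves: 869 − 3 = 866.
The varve at the sediment surface is 1956 CE, so the cryptotephra horizon dates to 1956 − 866 = 1090 CE.

1090 CE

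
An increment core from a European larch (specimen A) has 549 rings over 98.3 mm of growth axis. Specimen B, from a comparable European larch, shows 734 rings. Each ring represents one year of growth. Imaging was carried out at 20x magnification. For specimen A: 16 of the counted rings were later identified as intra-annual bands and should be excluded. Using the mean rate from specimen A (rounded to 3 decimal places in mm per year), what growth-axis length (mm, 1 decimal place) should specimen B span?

135.1 mm

Specimen A: after corrections the count is 549 − 16 = 533 rings.
A: Extension rate ≈ 98.3 / 533 = 0.184 mm/year.
B's length ≈ 0.184 × 734 = 135.1 mm.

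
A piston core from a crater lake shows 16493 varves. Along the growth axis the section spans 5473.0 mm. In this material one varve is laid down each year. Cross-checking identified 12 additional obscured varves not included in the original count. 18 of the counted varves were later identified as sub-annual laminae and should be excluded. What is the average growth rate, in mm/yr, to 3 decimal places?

After corrections the count is 16493 − 18 + 12 = 16487 varves.
5473.0 mm over 16487 years gives 5473.0 / 16487 ≈ 0.332 mm/yr.

0.332 mm/yr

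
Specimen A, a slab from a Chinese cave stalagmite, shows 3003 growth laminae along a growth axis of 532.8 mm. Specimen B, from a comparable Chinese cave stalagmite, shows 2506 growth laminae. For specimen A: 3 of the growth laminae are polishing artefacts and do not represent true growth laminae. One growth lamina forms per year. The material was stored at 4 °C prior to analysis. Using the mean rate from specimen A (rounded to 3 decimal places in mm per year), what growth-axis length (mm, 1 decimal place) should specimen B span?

446.1 mm

Specimen A: adjusted count: 3003 − 3 = 3000 growth laminae.
A: Extension rate ≈ 532.8 / 3000 = 0.178 mm/yr.
B's length ≈ 0.178 × 2506 = 446.1 mm.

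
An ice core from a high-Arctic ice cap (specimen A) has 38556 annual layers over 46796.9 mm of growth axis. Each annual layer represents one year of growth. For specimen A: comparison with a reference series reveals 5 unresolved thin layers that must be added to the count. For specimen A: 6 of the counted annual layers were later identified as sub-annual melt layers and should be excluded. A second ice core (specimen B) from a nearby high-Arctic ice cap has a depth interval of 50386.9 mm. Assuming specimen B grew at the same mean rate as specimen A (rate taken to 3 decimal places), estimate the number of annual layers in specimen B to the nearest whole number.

Specimen A: adjusted count: 38556 − 6 + 5 = 38555 annual layers.
A: Extension rate ≈ 46796.9 / 38555 = 1.214 mm/yr.
For B, 50386.9 / 1.214 = 41504.86 years ≈ 41505 annual layers.

41505 annual layers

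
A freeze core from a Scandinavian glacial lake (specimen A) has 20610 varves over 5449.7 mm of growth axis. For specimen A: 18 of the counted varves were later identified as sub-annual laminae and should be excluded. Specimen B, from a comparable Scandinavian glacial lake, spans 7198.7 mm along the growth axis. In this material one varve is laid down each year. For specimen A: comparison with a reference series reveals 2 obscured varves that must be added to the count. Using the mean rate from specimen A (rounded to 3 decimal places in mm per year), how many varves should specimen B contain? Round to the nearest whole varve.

27165 varves

Specimen A: true varve count = 20610 − 18 + 2 = 20594.
A: Extension rate ≈ 5449.7 / 20594 = 0.265 mm/yr.
For B, 7198.7 / 0.265 = 27164.91 years ≈ 27165 varves.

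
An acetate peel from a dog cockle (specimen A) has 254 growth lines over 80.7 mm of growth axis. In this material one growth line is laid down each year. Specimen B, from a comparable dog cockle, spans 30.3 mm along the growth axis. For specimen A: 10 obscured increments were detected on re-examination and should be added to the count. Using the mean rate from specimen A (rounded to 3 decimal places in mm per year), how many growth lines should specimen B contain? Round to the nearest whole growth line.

99 growth lines

Specimen A: after corrections the count is 254 + 10 = 264 growth lines.
A: Mean rate = 80.7 mm / 264 years ≈ 0.306 mm per year.
B spans 30.3 / 0.306 = 99.02 years ≈ 99 growth lines.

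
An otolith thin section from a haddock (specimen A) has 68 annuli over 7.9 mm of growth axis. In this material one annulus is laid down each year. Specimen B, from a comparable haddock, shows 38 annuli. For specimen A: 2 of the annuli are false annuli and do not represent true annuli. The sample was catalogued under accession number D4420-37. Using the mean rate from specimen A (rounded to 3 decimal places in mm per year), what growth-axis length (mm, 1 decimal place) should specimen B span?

Specimen A: adjusted count: 68 − 2 = 66 annuli.
A: 7.9 mm over 66 years gives 7.9 / 66 ≈ 0.120 mm per year.
Length of B = 0.120 × 38 = 4.6 mm.

4.6 mm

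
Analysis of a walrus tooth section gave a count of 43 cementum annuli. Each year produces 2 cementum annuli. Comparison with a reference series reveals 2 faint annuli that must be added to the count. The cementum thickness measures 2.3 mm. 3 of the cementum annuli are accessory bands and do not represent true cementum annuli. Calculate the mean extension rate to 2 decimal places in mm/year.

0.11 mm/year

True cementum annulus count = 43 − 3 + 2 = 42.
42 cementum annuli at 2 per year is 42 / 2 = 21 years.
2.3 mm over 21 years gives 2.3 / 21 ≈ 0.11 mm/year.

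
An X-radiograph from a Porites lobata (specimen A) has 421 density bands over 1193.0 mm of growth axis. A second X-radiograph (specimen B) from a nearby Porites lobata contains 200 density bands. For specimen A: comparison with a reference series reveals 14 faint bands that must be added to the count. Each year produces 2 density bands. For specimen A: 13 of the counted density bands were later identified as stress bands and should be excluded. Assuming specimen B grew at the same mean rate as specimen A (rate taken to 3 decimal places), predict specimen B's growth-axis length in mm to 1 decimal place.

565.4 mm

Specimen A: true density band count = 421 − 13 + 14 = 422.
Specimen A: 422 density bands at 2 per year is 422 / 2 = 211 years.
A: Extension rate ≈ 1193.0 / 211 = 5.654 mm per year.
Specimen B: 200 density bands at 2 per year is 200 / 2 = 100 years. B's length ≈ 5.654 × 100 = 565.4 mm.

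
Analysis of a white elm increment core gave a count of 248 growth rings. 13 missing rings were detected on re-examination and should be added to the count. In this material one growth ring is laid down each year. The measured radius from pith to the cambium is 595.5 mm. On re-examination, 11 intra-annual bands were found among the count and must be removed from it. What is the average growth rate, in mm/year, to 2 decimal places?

True growth ring count = 248 − 11 + 13 = 250.
595.5 mm over 250 years gives 595.5 / 250 ≈ 2.38 mm/year.

2.38 mm/year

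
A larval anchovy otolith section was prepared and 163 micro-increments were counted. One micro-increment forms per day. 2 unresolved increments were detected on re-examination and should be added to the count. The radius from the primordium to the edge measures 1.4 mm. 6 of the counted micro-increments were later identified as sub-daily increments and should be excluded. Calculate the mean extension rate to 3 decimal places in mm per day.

0.009 mm per day

Adjusted count: 163 − 6 + 2 = 159 micro-increments.
Mean rate = 1.4 mm / 159 days ≈ 0.009 mm per day.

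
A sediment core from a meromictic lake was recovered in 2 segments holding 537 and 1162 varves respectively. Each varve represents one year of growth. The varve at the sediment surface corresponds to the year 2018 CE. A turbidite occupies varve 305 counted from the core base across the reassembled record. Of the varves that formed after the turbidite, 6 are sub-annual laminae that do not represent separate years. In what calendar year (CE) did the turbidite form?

630 CE

Total varves = 537 + 1162 = 1699.
1699 − 305 = 1394 varves lie beyond the turbidite toward the sediment surface.
Removing the 6 false varves leaves 1394 − 6 = 1388 true varves beyond the turbidite.
2018 − 1388 = 630 CE.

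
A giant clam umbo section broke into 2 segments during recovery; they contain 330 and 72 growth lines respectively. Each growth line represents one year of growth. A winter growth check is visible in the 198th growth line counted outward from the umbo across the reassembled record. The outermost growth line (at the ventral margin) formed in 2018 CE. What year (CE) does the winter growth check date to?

1814 CE

Total growth lines = 330 + 72 = 402.
Between growth line 198 and the ventral margin there are 402 − 198 = 204 growth lines.
The growth line at the ventral margin is 2018 CE, so the winter growth check dates to 2018 − 204 = 1814 CE.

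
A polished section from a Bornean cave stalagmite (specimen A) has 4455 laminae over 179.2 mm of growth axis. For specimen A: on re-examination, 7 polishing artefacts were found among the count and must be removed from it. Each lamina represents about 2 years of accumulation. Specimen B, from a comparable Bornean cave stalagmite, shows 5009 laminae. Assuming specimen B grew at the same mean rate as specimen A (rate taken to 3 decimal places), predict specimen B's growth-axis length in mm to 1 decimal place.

200.4 mm

Specimen A: correcting the raw count gives 4455 − 7 = 4448 true laminae.
Specimen A: at 2 years per lamina, 4448 × 2 = 8896 years.
A: Extension rate ≈ 179.2 / 8896 = 0.020 mm per year.
Specimen B: 5009 laminae at 2 years each span 5009 × 2 = 10018 years. For B, 0.020 mm/year × 10018 years = 200.4 mm.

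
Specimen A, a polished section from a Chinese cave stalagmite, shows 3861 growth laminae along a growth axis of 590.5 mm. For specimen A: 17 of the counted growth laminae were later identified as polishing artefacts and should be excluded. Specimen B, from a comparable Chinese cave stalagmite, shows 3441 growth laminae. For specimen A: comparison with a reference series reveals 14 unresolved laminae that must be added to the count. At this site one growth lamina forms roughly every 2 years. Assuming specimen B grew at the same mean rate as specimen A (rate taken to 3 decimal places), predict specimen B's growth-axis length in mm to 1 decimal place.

Specimen A: true growth lamina count = 3861 − 17 + 14 = 3858.
Specimen A: at 2 years per growth lamina, 3858 × 2 = 7716 years.
A: 590.5 mm over 7716 years gives 590.5 / 7716 ≈ 0.077 mm/year.
Specimen B: 3441 growth laminae at 2 years each span 3441 × 2 = 6882 years. For B, 0.077 mm/year × 6882 years = 529.9 mm.

529.9 mm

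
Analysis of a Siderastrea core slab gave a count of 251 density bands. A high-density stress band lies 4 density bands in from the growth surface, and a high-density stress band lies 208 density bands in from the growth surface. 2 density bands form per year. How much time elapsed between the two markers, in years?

102 years

208 − 4 = 204 density bands lie between the two events.
204 density bands at 2 per year is 204 / 2 = 102 years.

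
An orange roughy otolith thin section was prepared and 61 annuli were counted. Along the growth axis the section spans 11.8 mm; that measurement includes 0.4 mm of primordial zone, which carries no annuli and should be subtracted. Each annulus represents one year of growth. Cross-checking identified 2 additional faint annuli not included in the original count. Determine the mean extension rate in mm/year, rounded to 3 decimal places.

0.181 mm/year

True annulus count = 61 + 2 = 63.
Removing the 0.4 mm offcut leaves 11.8 − 0.4 = 11.4 mm.
Mean rate = 11.4 mm / 63 years ≈ 0.181 mm/year.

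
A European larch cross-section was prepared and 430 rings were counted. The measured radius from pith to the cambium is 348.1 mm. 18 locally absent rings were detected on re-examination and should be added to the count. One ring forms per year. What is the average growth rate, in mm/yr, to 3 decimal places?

0.777 mm/yr

After corrections the count is 430 + 18 = 448 rings.
Mean rate = 348.1 mm / 448 years ≈ 0.777 mm/yr.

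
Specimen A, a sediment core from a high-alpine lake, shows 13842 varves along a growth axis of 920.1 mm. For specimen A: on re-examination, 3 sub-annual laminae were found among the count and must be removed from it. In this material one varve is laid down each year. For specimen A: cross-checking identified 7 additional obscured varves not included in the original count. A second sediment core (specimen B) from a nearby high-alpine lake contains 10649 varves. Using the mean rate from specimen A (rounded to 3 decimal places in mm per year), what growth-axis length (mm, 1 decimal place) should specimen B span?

702.8 mm

Specimen A: correcting the raw count gives 13842 − 3 + 7 = 13846 true varves.
A: Mean rate = 920.1 mm / 13846 years ≈ 0.066 mm per year.
Length of B = 0.066 × 10649 = 702.8 mm.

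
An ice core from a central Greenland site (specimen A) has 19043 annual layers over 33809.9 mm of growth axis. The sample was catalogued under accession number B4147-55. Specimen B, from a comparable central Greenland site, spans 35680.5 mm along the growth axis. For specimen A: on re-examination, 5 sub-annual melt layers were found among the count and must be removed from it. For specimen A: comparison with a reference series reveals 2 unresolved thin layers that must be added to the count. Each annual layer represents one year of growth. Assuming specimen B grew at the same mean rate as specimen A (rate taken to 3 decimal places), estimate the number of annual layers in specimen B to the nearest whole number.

Specimen A: true annual layer count = 19043 − 5 + 2 = 19040.
A: 33809.9 mm over 19040 years gives 33809.9 / 19040 ≈ 1.776 mm/year.
B spans 35680.5 / 1.776 = 20090.37 years ≈ 20090 annual layers.

20090 annual layers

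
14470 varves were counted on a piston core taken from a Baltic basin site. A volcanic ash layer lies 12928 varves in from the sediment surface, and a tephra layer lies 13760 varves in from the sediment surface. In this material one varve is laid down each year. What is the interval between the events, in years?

832 years

13760 − 12928 = 832 varves lie between the two events.
One varve per year makes the interval 832 years.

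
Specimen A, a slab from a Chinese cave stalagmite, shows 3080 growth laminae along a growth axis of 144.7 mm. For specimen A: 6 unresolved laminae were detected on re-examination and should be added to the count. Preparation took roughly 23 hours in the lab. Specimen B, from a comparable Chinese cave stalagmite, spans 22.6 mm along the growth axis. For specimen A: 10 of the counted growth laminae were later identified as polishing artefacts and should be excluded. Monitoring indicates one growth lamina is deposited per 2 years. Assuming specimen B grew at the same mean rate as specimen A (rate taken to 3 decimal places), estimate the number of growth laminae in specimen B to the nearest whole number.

Specimen A: adjusted count: 3080 − 10 + 6 = 3076 growth laminae.
Specimen A: at 2 years per growth lamina, 3076 × 2 = 6152 years.
A: 144.7 mm over 6152 years gives 144.7 / 6152 ≈ 0.024 mm per year.
Specimen B: 22.6 mm / 0.024 mm per year = 941.67 years; at 2 years per growth lamina that is 941.67 / 2 ≈ 471 growth laminae.

471 growth laminae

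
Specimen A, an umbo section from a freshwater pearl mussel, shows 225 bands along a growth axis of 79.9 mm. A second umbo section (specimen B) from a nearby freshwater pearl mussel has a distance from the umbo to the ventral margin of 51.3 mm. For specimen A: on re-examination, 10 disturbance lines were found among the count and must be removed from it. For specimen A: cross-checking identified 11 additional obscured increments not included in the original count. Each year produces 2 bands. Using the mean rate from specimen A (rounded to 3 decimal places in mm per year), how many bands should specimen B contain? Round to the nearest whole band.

145 bands

Specimen A: after corrections the count is 225 − 10 + 11 = 226 bands.
Specimen A: with 2 bands per year, 226 / 2 = 113 years.
A: Mean rate = 79.9 mm / 113 years ≈ 0.707 mm per year.
For B, 51.3 / 0.707 = 72.56 years; at 2 bands per year that is 72.56 × 2 ≈ 145 bands.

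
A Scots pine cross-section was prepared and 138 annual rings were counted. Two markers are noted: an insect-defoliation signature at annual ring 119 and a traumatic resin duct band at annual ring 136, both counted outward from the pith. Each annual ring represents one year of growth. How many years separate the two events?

The two markers are separated by 136 − 119 = 17 annual rings.
That is 17 years at one annual ring per year.

17 years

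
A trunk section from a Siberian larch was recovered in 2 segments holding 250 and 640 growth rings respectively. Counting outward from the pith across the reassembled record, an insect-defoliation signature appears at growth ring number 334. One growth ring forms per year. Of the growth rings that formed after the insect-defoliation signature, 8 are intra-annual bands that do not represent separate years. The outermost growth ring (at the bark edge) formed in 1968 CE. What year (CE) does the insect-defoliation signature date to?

Total growth rings = 250 + 640 = 890.
The insect-defoliation signature sits at growth ring 334 from the pith, so 890 − 334 = 556 growth rings formed after it.
Removing the 8 false growth rings leaves 556 − 8 = 548 true growth rings beyond the insect-defoliation signature.
Counting back 548 years from 1968 CE places the insect-defoliation signature in 1968 − 548 = 1420 CE.

1420 CE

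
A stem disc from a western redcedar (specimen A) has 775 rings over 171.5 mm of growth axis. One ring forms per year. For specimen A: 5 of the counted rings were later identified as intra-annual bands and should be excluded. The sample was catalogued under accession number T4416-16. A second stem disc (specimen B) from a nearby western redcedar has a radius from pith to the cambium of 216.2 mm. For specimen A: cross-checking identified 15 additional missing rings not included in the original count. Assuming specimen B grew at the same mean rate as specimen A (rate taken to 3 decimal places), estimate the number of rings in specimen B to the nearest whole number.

992 rings

Specimen A: adjusted count: 775 − 5 + 15 = 785 rings.
A: Mean rate = 171.5 mm / 785 years ≈ 0.218 mm/yr.
Specimen B: 216.2 mm / 0.218 mm per year = 991.74 years ≈ 992 rings.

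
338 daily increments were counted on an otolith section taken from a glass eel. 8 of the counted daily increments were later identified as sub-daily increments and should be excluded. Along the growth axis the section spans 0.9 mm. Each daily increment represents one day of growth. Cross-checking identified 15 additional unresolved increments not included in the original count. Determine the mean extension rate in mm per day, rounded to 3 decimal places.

0.003 mm per day

True daily increment count = 338 − 8 + 15 = 345.
0.9 mm over 345 days gives 0.9 / 345 ≈ 0.003 mm per day.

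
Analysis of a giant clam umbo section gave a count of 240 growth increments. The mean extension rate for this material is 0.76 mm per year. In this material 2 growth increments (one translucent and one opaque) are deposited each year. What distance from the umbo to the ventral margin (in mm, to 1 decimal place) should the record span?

91.2 mm

Dividing by 2 growth increments per year: 240 / 2 = 120 years.
120 years at 0.76 mm/year gives 0.76 × 120 = 91.2 mm.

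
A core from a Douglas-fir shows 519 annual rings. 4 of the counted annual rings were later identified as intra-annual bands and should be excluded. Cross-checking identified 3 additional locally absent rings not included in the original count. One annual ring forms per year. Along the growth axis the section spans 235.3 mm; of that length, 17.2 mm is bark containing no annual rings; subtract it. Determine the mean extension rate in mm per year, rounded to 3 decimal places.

True annual ring count = 519 − 4 + 3 = 518.
Removing the 17.2 mm offcut leaves 235.3 − 17.2 = 218.1 mm.
218.1 mm over 518 years gives 218.1 / 518 ≈ 0.421 mm per year.

0.421 mm per year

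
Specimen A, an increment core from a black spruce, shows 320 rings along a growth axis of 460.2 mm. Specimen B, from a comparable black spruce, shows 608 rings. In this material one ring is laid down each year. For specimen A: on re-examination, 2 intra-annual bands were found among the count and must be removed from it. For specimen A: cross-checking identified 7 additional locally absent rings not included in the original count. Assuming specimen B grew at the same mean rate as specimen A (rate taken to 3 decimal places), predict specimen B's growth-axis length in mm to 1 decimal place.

Specimen A: true ring count = 320 − 2 + 7 = 325.
A: Extension rate ≈ 460.2 / 325 = 1.416 mm/yr.
For B, 1.416 mm/year × 608 years = 860.9 mm.

860.9 mm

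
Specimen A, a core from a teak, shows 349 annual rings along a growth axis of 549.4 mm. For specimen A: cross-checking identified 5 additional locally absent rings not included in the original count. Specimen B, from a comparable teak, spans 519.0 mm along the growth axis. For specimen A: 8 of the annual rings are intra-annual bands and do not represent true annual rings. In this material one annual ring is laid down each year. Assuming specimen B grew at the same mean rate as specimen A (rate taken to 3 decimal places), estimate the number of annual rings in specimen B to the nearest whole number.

327 annual rings

Specimen A: correcting the raw count gives 349 − 8 + 5 = 346 true annual rings.
A: Extension rate ≈ 549.4 / 346 = 1.588 mm per year.
For B, 519.0 / 1.588 = 326.83 years ≈ 327 annual rings.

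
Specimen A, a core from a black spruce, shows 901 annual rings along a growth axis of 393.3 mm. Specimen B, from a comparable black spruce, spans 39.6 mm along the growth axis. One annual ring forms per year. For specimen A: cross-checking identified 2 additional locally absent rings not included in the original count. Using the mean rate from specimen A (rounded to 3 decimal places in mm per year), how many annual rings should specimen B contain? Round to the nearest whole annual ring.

91 annual rings

Specimen A: true annual ring count = 901 + 2 = 903.
A: Mean rate = 393.3 mm / 903 years ≈ 0.436 mm per year.
B spans 39.6 / 0.436 = 90.83 years ≈ 91 annual rings.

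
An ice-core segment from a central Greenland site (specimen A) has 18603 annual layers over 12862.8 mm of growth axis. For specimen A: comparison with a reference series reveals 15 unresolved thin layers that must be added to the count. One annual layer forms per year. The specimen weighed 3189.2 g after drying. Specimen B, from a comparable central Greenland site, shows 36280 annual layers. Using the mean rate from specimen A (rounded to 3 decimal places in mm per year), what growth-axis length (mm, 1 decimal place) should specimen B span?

25069.5 mm

Specimen A: true annual layer count = 18603 + 15 = 18618.
A: Mean rate = 12862.8 mm / 18618 years ≈ 0.691 mm/yr.
Length of B = 0.691 × 36280 = 25069.5 mm.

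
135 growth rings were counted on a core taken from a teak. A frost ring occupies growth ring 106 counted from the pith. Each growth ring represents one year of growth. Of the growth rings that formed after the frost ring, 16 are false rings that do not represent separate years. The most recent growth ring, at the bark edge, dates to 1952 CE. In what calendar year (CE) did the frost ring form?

135 − 106 = 29 growth rings lie beyond the frost ring toward the bark edge.
Excluding 16 false growth rings: 29 − 16 = 13.
Counting back 13 years from 1952 CE places the frost ring in 1952 − 13 = 1939 CE.

1939 CE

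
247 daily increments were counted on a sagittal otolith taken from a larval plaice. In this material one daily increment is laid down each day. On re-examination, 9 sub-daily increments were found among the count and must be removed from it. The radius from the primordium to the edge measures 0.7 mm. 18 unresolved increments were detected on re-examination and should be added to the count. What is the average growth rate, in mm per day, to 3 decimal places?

After corrections the count is 247 − 9 + 18 = 256 daily increments.
Mean rate = 0.7 mm / 256 days ≈ 0.003 mm per day.

0.003 mm per day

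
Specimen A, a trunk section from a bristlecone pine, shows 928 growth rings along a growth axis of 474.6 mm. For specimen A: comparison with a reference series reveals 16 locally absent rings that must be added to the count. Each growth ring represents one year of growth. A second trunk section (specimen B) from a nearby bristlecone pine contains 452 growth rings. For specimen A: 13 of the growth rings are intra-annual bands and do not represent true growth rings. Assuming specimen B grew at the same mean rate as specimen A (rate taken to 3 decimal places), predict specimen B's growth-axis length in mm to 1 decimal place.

Specimen A: true growth ring count = 928 − 13 + 16 = 931.
A: 474.6 mm over 931 years gives 474.6 / 931 ≈ 0.510 mm per year.
Length of B = 0.510 × 452 = 230.5 mm.

230.5 mm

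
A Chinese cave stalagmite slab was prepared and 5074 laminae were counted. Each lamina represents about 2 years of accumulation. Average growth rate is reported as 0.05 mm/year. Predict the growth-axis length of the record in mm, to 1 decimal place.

507.4 mm

5074 laminae at 2 years each span 5074 × 2 = 10148 years.
10148 years at 0.05 mm/year gives 0.05 × 10148 = 507.4 mm.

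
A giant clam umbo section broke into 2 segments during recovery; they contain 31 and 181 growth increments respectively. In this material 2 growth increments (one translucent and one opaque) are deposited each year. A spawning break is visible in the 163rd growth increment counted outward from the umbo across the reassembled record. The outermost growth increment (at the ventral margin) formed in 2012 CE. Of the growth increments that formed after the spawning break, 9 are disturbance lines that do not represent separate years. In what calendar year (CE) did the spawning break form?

1992 CE

Total growth increments = 31 + 181 = 212.
Between growth increment 163 and the ventral margin there are 212 − 163 = 49 growth increments.
Excluding 9 false growth increments: 49 − 9 = 40.
Dividing by 2 growth increments per year: 40 / 2 = 20 years.
2012 − 20 = 1992 CE.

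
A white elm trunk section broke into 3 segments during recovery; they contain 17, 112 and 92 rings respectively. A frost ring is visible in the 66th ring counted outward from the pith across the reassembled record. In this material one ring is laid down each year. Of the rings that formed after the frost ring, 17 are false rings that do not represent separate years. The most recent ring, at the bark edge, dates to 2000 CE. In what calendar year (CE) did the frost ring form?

Total rings = 17 + 112 + 92 = 221.
Between ring 66 and the bark edge there are 221 − 66 = 155 rings.
Removing the 17 false rings leaves 155 − 17 = 138 true rings beyond the frost ring.
Counting back 138 years from 2000 CE places the frost ring in 2000 − 138 = 1862 CE.

1862 CE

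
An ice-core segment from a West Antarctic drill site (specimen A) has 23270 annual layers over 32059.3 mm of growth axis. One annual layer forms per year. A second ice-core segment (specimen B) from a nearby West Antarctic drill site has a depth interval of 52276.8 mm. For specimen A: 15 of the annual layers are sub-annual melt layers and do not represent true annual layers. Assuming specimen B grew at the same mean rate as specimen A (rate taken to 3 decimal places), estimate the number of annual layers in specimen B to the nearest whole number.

Specimen A: correcting the raw count gives 23270 − 15 = 23255 true annual layers.
A: 32059.3 mm over 23255 years gives 32059.3 / 23255 ≈ 1.379 mm/yr.
B spans 52276.8 / 1.379 = 37909.21 years ≈ 37909 annual layers.

37909 annual layers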